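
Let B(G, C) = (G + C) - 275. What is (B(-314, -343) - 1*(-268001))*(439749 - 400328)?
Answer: 10528127049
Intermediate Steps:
B(G, C) = -275 + C + G (B(G, C) = (C + G) - 275 = -275 + C + G)
(B(-314, -343) - 1*(-268001))*(439749 - 400328) = ((-275 - 343 - 314) - 1*(-268001))*(439749 - 400328) = (-932 + 268001)*39421 = 267069*39421 = 10528127049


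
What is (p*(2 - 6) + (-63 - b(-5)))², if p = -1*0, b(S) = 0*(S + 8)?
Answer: 3969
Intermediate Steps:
b(S) = 0 (b(S) = 0*(8 + S) = 0)
p = 0
(p*(2 - 6) + (-63 - b(-5)))² = (0*(2 - 6) + (-63 - 1*0))² = (0*(-4) + (-63 + 0))² = (0 - 63)² = (-63)² = 3969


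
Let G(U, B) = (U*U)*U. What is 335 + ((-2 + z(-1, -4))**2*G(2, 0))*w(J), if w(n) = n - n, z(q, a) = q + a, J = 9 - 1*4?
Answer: 335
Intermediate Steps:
J = 5 (J = 9 - 4 = 5)
G(U, B) = U**3 (G(U, B) = U**2*U = U**3)
z(q, a) = a + q
w(n) = 0
335 + ((-2 + z(-1, -4))**2*G(2, 0))*w(J) = 335 + ((-2 + (-4 - 1))**2*2**3)*0 = 335 + ((-2 - 5)**2*8)*0 = 335 + ((-7)**2*8)*0 = 335 + (49*8)*0 = 335 + 392*0 = 335 + 0 = 335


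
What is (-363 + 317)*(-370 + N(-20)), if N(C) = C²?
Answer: -1380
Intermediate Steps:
(-363 + 317)*(-370 + N(-20)) = (-363 + 317)*(-370 + (-20)²) = -46*(-370 + 400) = -46*30 = -1380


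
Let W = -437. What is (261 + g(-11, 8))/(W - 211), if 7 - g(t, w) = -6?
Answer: -137/324 ≈ -0.42284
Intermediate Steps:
g(t, w) = 13 (g(t, w) = 7 - 1*(-6) = 7 + 6 = 13)
(261 + g(-11, 8))/(W - 211) = (261 + 13)/(-437 - 211) = 274/(-648) = 274*(-1/648) = -137/324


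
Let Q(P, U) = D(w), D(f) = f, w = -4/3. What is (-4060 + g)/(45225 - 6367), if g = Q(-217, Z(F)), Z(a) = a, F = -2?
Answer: -6092/58287 ≈ -0.10452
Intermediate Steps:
w = -4/3 (w = -4*⅓ = -4/3 ≈ -1.3333)
Q(P, U) = -4/3
g = -4/3 ≈ -1.3333
(-4060 + g)/(45225 - 6367) = (-4060 - 4/3)/(45225 - 6367) = -12184/3/38858 = -12184/3*1/38858 = -6092/58287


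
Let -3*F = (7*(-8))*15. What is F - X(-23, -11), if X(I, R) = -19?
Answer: 299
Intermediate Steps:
F = 280 (F = -7*(-8)*15/3 = -(-56)*15/3 = -1/3*(-840) = 280)
F - X(-23, -11) = 280 - 1*(-19) = 280 + 19 = 299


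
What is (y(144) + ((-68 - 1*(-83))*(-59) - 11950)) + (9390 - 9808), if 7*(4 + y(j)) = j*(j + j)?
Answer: -51327/7 ≈ -7332.4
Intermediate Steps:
y(j) = -4 + 2*j²/7 (y(j) = -4 + (j*(j + j))/7 = -4 + (j*(2*j))/7 = -4 + (2*j²)/7 = -4 + 2*j²/7)
(y(144) + ((-68 - 1*(-83))*(-59) - 11950)) + (9390 - 9808) = ((-4 + (2/7)*144²) + ((-68 - 1*(-83))*(-59) - 11950)) + (9390 - 9808) = ((-4 + (2/7)*20736) + ((-68 + 83)*(-59) - 11950)) - 418 = ((-4 + 41472/7) + (15*(-59) - 11950)) - 418 = (41444/7 + (-885 - 11950)) - 418 = (41444/7 - 12835) - 418 = -48401/7 - 418 = -51327/7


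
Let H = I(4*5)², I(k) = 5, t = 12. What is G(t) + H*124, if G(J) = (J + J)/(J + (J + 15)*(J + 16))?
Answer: 99201/32 ≈ 3100.0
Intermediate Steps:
H = 25 (H = 5² = 25)
G(J) = 2*J/(J + (15 + J)*(16 + J)) (G(J) = (2*J)/(J + (15 + J)*(16 + J)) = 2*J/(J + (15 + J)*(16 + J)))
G(t) + H*124 = 2*12/(240 + 12² + 32*12) + 25*124 = 2*12/(240 + 144 + 384) + 3100 = 2*12/768 + 3100 = 2*12*(1/768) + 3100 = 1/32 + 3100 = 99201/32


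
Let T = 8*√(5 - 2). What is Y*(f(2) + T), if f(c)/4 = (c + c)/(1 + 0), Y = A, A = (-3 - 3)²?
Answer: 576 + 288*√3 ≈ 1074.8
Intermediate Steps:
T = 8*√3 ≈ 13.856
A = 36 (A = (-6)² = 36)
Y = 36
f(c) = 8*c (f(c) = 4*((c + c)/(1 + 0)) = 4*((2*c)/1) = 4*((2*c)*1) = 4*(2*c) = 8*c)
Y*(f(2) + T) = 36*(8*2 + 8*√3) = 36*(16 + 8*√3) = 576 + 288*√3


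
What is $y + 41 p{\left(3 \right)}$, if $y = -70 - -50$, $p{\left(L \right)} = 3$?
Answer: $103$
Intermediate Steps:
$y = -20$ ($y = -70 + 50 = -20$)
$y + 41 p{\left(3 \right)} = -20 + 41 \cdot 3 = -20 + 123 = 103$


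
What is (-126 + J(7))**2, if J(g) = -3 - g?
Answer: 18496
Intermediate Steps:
(-126 + J(7))**2 = (-126 + (-3 - 1*7))**2 = (-126 + (-3 - 7))**2 = (-126 - 10)**2 = (-136)**2 = 18496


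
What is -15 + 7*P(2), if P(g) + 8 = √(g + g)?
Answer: -57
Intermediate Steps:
P(g) = -8 + √2*√g (P(g) = -8 + √(g + g) = -8 + √(2*g) = -8 + √2*√g)
-15 + 7*P(2) = -15 + 7*(-8 + √2*√2) = -15 + 7*(-8 + 2) = -15 + 7*(-6) = -15 - 42 = -57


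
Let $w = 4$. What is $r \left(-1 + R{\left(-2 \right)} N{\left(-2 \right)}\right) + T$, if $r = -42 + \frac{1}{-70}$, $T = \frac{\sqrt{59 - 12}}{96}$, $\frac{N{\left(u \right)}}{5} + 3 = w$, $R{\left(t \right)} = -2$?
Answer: $\frac{32351}{70} + \frac{\sqrt{47}}{96} \approx 462.23$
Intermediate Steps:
$N{\left(u \right)} = 5$ ($N{\left(u \right)} = -15 + 5 \cdot 4 = -15 + 20 = 5$)
$T = \frac{\sqrt{47}}{96}$ ($T = \sqrt{47} \cdot \frac{1}{96} = \frac{\sqrt{47}}{96} \approx 0.071413$)
$r = - \frac{2941}{70}$ ($r = -42 - \frac{1}{70} = - \frac{2941}{70} \approx -42.014$)
$r \left(-1 + R{\left(-2 \right)} N{\left(-2 \right)}\right) + T = - \frac{2941 \left(-1 - 10\right)}{70} + \frac{\sqrt{47}}{96} = \left(- \frac{2941}{70}\right) \left(-11\right) + \frac{\sqrt{47}}{96} = \frac{32351}{70} + \frac{\sqrt{47}}{96}$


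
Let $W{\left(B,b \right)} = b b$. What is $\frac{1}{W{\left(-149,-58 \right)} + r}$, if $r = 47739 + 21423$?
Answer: $\frac{1}{72526} \approx 1.3788 \cdot 10^{-5}$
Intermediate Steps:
$W{\left(B,b \right)} = b^{2}$
$r = 69162$
$\frac{1}{W{\left(-149,-58 \right)} + r} = \frac{1}{\left(-58\right)^{2} + 69162} = \frac{1}{3364 + 69162} = \frac{1}{72526}$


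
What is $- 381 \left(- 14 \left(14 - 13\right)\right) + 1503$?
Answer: $6837$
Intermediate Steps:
$- 381 \left(- 14 \left(14 - 13\right)\right) + 1503 = - 381 \left(\left(-14\right) 1\right) + 1503 = \left(-381\right) \left(-14\right) + 1503 = 5334 + 1503 = 6837$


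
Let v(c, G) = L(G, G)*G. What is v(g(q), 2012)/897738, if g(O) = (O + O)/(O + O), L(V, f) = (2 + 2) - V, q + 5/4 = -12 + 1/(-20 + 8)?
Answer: -2020048/448869 ≈ -4.5003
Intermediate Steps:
q = -40/3 (q = -5/4 + (-12 + 1/(-20 + 8)) = -5/4 + (-12 + 1/(-12)) = -5/4 + (-12 - 1/12) = -5/4 - 145/12 = -40/3 ≈ -13.333)
L(V, f) = 4 - V
g(O) = 1 (g(O) = (2*O)/((2*O)) = (2*O)*(1/(2*O)) = 1)
v(c, G) = G*(4 - G) (v(c, G) = (4 - G)*G = G*(4 - G))
v(g(q), 2012)/897738 = (2012*(4 - 1*2012))/897738 = (2012*(4 - 2012))*(1/897738) = (2012*(-2008))*(1/897738) = -4040096*1/897738 = -2020048/448869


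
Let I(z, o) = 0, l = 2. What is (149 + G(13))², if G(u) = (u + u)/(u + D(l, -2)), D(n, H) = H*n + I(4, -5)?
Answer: 1868689/81 ≈ 23070.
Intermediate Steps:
D(n, H) = H*n (D(n, H) = H*n + 0 = H*n)
G(u) = 2*u/(-4 + u) (G(u) = (u + u)/(u - 2*2) = (2*u)/(u - 4) = (2*u)/(-4 + u) = 2*u/(-4 + u))
(149 + G(13))² = (149 + 2*13/(-4 + 13))² = (149 + 2*13/9)² = (149 + 2*13*(⅑))² = (149 + 26/9)² = (1367/9)² = 1868689/81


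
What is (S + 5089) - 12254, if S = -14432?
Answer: -21597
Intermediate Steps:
(S + 5089) - 12254 = (-14432 + 5089) - 12254 = -9343 - 12254 = -21597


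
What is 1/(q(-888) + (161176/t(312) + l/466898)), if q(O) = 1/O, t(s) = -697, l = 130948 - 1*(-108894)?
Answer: -144489990264/33338161199209 ≈ -0.0043341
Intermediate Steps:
l = 239842 (l = 130948 + 108894 = 239842)
1/(q(-888) + (161176/t(312) + l/466898)) = 1/(1/(-888) + (161176/(-697) + 239842/466898)) = 1/(-1/888 + (161176*(-1/697) + 239842*(1/466898))) = 1/(-1/888 + (-161176/697 + 119921/233449)) = 1/(-1/888 - 37542791087/162713953) = 1/(-33338161199209/144489990264) = -144489990264/33338161199209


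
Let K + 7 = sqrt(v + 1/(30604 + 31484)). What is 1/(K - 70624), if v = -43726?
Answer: -4385337528/309743489800055 - 2*I*sqrt(42140055166014)/309743489800055 ≈ -1.4158e-5 - 4.1916e-8*I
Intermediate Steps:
K = -7 + I*sqrt(42140055166014)/31044 (K = -7 + sqrt(-43726 + 1/(30604 + 31484)) = -7 + sqrt(-43726 + 1/62088) = -7 + sqrt(-2714859887/62088) = -7 + I*sqrt(42140055166014)/31044 ≈ -7.0 + 209.11*I)
1/(K - 70624) = 1/((-7 + I*sqrt(42140055166014)/31044) - 70624) = 1/(-70631 + I*sqrt(42140055166014)/31044)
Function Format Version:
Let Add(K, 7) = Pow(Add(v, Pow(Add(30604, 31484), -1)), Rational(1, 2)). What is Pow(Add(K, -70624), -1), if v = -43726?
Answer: Add(Rational(-4385337528, 309743489800055), Mul(Rational(-2, 309743489800055), I, Pow(42140055166014, Rational(1, 2)))) ≈ Add(-1.4158e-5, Mul(-4.1916e-8, I))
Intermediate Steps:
K = Add(-7, Mul(Rational(1, 31044), I, Pow(42140055166014, Rational(1, 2)))) (K = Add(-7, Pow(Add(-43726, Pow(Add(30604, 31484), -1)), Rational(1, 2))) = Add(-7, Pow(Add(-43726, Pow(62088, -1)), Rational(1, 2))) = Add(-7, Pow(Add(-43726, Rational(1, 62088)), Rational(1, 2))) = Add(-7, Pow(Rational(-2714859887, 62088), Rational(1, 2))) = Add(-7, Mul(Rational(1, 31044), I, Pow(42140055166014, Rational(1, 2)))) ≈ Add(-7.0000, Mul(209.11, I)))
Pow(Add(K, -70624), -1) = Pow(Add(Add(-7, Mul(Rational(1, 31044), I, Pow(42140055166014, Rational(1, 2)))), -70624), -1) = Pow(Add(-70631, Mul(Rational(1, 31044), I, Pow(42140055166014, Rational(1, 2)))), -1)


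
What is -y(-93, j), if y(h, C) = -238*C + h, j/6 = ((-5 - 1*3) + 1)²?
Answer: 70065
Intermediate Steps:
j = 294 (j = 6*((-5 - 1*3) + 1)² = 6*((-5 - 3) + 1)² = 6*(-8 + 1)² = 6*(-7)² = 6*49 = 294)
y(h, C) = h - 238*C
-y(-93, j) = -(-93 - 238*294) = -(-93 - 69972) = -1*(-70065) = 70065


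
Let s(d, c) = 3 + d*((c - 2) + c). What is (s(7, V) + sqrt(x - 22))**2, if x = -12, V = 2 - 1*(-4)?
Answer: (73 + I*sqrt(34))**2 ≈ 5295.0 + 851.32*I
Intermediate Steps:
V = 6 (V = 2 + 4 = 6)
s(d, c) = 3 + d*(-2 + 2*c) (s(d, c) = 3 + d*((-2 + c) + c) = 3 + d*(-2 + 2*c))
(s(7, V) + sqrt(x - 22))**2 = ((3 - 2*7 + 2*6*7) + sqrt(-12 - 22))**2 = ((3 - 14 + 84) + sqrt(-34))**2 = (73 + I*sqrt(34))**2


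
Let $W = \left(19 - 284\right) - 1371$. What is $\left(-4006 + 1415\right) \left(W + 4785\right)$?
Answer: $-8159059$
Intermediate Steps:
$W = -1636$ ($W = -265 - 1371 = -1636$)
$\left(-4006 + 1415\right) \left(W + 4785\right) = \left(-4006 + 1415\right) \left(-1636 + 4785\right) = \left(-2591\right) 3149 = -8159059$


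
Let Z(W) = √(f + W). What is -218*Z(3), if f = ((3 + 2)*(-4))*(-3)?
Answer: -654*√7 ≈ -1730.3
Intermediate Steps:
f = 60 (f = (5*(-4))*(-3) = -20*(-3) = 60)
Z(W) = √(60 + W)
-218*Z(3) = -218*√(60 + 3) = -654*√7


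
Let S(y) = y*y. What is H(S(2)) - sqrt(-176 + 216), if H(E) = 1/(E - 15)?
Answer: -1/11 - 2*sqrt(10) ≈ -6.4155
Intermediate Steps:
S(y) = y**2
H(E) = 1/(-15 + E)
H(S(2)) - sqrt(-176 + 216) = 1/(-15 + 2**2) - sqrt(-176 + 216) = 1/(-15 + 4) - sqrt(40) = 1/(-11) - 2*sqrt(10) = -1/11 - 2*sqrt(10)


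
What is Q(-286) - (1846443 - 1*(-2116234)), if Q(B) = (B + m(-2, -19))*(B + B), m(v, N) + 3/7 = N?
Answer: -26515803/7 ≈ -3.7880e+6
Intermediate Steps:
m(v, N) = -3/7 + N
Q(B) = 2*B*(-136/7 + B) (Q(B) = (B + (-3/7 - 19))*(B + B) = (B - 136/7)*(2*B) = (-136/7 + B)*(2*B) = 2*B*(-136/7 + B))
Q(-286) - (1846443 - 1*(-2116234)) = (2/7)*(-286)*(-136 + 7*(-286)) - (1846443 - 1*(-2116234)) = (2/7)*(-286)*(-136 - 2002) - (1846443 + 2116234) = (2/7)*(-286)*(-2138) - 1*3962677 = 1222936/7 - 3962677 = -26515803/7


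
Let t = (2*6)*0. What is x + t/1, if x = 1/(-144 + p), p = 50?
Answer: -1/94 ≈ -0.010638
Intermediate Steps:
t = 0 (t = 12*0 = 0)
x = -1/94 (x = 1/(-144 + 50) = 1/(-94) = -1/94 ≈ -0.010638)
x + t/1 = -1/94 + 0/1 = -1/94 + 0*1 = -1/94 + 0 = -1/94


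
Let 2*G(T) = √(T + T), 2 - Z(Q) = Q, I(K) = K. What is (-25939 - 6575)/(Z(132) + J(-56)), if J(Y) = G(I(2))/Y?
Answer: 606928/2427 ≈ 250.07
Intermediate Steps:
Z(Q) = 2 - Q
G(T) = √2*√T/2 (G(T) = √(T + T)/2 = √(2*T)/2 = (√2*√T)/2 = √2*√T/2)
J(Y) = 1/Y (J(Y) = (√2*√2/2)/Y = 1/Y)
(-25939 - 6575)/(Z(132) + J(-56)) = (-25939 - 6575)/((2 - 1*132) + 1/(-56)) = -32514/((2 - 132) - 1/56) = -32514/(-130 - 1/56) = -32514/(-7281/56) = -32514*(-56/7281) = 606928/2427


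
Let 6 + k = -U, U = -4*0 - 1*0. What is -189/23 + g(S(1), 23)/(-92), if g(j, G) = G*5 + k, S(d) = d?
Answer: -865/92 ≈ -9.4022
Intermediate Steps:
U = 0 (U = 0 + 0 = 0)
k = -6 (k = -6 - 1*0 = -6 + 0 = -6)
g(j, G) = -6 + 5*G (g(j, G) = G*5 - 6 = 5*G - 6 = -6 + 5*G)
-189/23 + g(S(1), 23)/(-92) = -189/23 + (-6 + 5*23)/(-92) = -189*1/23 + (-6 + 115)*(-1/92) = -189/23 + 109*(-1/92) = -189/23 - 109/92 = -865/92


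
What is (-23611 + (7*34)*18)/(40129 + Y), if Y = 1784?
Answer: -19327/41913 ≈ -0.46112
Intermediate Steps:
(-23611 + (7*34)*18)/(40129 + Y) = (-23611 + (7*34)*18)/(40129 + 1784) = (-23611 + 238*18)/41913 = (-23611 + 4284)*(1/41913) = -19327*1/41913 = -19327/41913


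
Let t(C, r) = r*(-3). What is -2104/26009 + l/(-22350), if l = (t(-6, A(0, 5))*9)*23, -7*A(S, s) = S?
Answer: -2104/26009 ≈ -0.080895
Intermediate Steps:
A(S, s) = -S/7
t(C, r) = -3*r
l = 0 (l = (-(-3)*0/7*9)*23 = (-3*0*9)*23 = (0*9)*23 = 0*23 = 0)
-2104/26009 + l/(-22350) = -2104/26009 + 0/(-22350) = -2104*1/26009 + 0*(-1/22350) = -2104/26009 + 0 = -2104/26009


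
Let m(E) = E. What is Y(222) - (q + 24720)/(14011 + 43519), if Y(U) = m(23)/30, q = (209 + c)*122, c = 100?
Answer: -10987/34518 ≈ -0.31830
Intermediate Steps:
q = 37698 (q = (209 + 100)*122 = 309*122 = 37698)
Y(U) = 23/30
Y(222) - (q + 24720)/(14011 + 43519) = 23/30 - (37698 + 24720)/(14011 + 43519) = 23/30 - 62418/57530 = 23/30 - 1*31209/28765 = 23/30 - 31209/28765 = -10987/34518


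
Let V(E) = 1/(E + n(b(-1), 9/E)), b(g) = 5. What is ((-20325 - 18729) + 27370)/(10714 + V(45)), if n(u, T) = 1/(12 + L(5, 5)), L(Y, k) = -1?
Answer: -5795264/5314155 ≈ -1.0905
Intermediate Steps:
n(u, T) = 1/11 (n(u, T) = 1/(12 - 1) = 1/11)
V(E) = 1/(1/11 + E) (V(E) = 1/(E + 1/11) = 1/(1/11 + E))
((-20325 - 18729) + 27370)/(10714 + V(45)) = ((-20325 - 18729) + 27370)/(10714 + 11/(1 + 11*45)) = (-39054 + 27370)/(10714 + 11/(1 + 495)) = -11684/(10714 + 11/496) = -11684/5314155/496 = -11684*496/5314155 = -5795264/5314155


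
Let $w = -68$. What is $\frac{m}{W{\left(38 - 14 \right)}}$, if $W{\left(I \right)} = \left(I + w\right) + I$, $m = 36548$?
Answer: $- \frac{9137}{5} \approx -1827.4$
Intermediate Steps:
$W{\left(I \right)} = -68 + 2 I$ ($W{\left(I \right)} = \left(I - 68\right) + I = \left(-68 + I\right) + I = -68 + 2 I$)
$\frac{m}{W{\left(38 - 14 \right)}} = \frac{36548}{-68 + 2 \left(38 - 14\right)} = \frac{36548}{-68 + 2 \cdot 24} = \frac{36548}{-68 + 48} = \frac{36548}{-20} = 36548 \left(- \frac{1}{20}\right) = - \frac{9137}{5}$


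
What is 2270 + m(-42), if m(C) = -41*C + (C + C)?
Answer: 3908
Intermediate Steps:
m(C) = -39*C (m(C) = -41*C + 2*C = -39*C)
2270 + m(-42) = 2270 - 39*(-42) = 2270 + 1638 = 3908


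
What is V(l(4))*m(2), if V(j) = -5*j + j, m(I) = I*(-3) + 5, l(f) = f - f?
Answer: 0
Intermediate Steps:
l(f) = 0
m(I) = 5 - 3*I (m(I) = -3*I + 5 = 5 - 3*I)
V(j) = -4*j
V(l(4))*m(2) = (-4*0)*(5 - 3*2) = 0*(5 - 6) = 0*(-1) = 0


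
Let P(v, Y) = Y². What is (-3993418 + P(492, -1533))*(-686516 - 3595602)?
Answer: 7036928690822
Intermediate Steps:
(-3993418 + P(492, -1533))*(-686516 - 3595602) = (-3993418 + (-1533)²)*(-686516 - 3595602) = (-3993418 + 2350089)*(-4282118) = -1643329*(-4282118) = 7036928690822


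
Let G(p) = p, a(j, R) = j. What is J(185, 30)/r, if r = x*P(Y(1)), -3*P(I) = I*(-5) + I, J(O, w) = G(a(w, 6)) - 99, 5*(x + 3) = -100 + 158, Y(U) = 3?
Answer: -345/172 ≈ -2.0058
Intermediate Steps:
x = 43/5 (x = -3 + (-100 + 158)/5 = -3 + (1/5)*58 = -3 + 58/5 = 43/5 ≈ 8.6000)
J(O, w) = -99 + w (J(O, w) = w - 99 = -99 + w)
P(I) = 4*I/3 (P(I) = -(I*(-5) + I)/3 = -(-5*I + I)/3 = -(-4)*I/3 = 4*I/3)
r = 172/5 (r = 43*((4/3)*3)/5 = (43/5)*4 = 172/5 ≈ 34.400)
J(185, 30)/r = (-99 + 30)/(172/5) = -69*5/172 = -345/172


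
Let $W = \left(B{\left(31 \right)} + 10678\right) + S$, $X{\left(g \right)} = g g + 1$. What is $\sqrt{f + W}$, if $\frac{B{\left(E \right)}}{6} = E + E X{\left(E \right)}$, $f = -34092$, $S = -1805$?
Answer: $\sqrt{153899} \approx 392.3$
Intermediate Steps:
$X{\left(g \right)} = 1 + g^{2}$ ($X{\left(g \right)} = g^{2} + 1 = 1 + g^{2}$)
$B{\left(E \right)} = 6 E + 6 E \left(1 + E^{2}\right)$ ($B{\left(E \right)} = 6 \left(E + E \left(1 + E^{2}\right)\right) = 6 E + 6 E \left(1 + E^{2}\right)$)
$W = 187991$ ($W = \left(6 \cdot 31 \left(2 + 31^{2}\right) + 10678\right) - 1805 = \left(6 \cdot 31 \left(2 + 961\right) + 10678\right) - 1805 = \left(6 \cdot 31 \cdot 963 + 10678\right) - 1805 = \left(179118 + 10678\right) - 1805 = 189796 - 1805 = 187991$)
$\sqrt{f + W} = \sqrt{-34092 + 187991} = \sqrt{153899}$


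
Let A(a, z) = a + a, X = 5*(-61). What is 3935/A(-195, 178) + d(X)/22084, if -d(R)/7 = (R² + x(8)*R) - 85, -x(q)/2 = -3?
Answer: -8390771/215319 ≈ -38.969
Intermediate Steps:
X = -305
x(q) = 6 (x(q) = -2*(-3) = 6)
A(a, z) = 2*a
d(R) = 595 - 42*R - 7*R² (d(R) = -7*((R² + 6*R) - 85) = -7*(-85 + R² + 6*R) = 595 - 42*R - 7*R²)
3935/A(-195, 178) + d(X)/22084 = 3935/((2*(-195))) + (595 - 42*(-305) - 7*(-305)²)/22084 = 3935/(-390) + (595 + 12810 - 7*93025)*(1/22084) = 3935*(-1/390) + (595 + 12810 - 651175)*(1/22084) = -787/78 - 637770*1/22084 = -787/78 - 318885/11042 = -8390771/215319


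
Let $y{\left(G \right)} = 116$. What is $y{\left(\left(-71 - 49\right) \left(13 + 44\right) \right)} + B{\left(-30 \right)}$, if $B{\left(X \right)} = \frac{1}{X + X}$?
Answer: $\frac{6959}{60} \approx 115.98$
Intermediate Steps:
$B{\left(X \right)} = \frac{1}{2 X}$
$y{\left(\left(-71 - 49\right) \left(13 + 44\right) \right)} + B{\left(-30 \right)} = 116 + \frac{1}{2 \left(-30\right)} = 116 + \frac{1}{2} \left(- \frac{1}{30}\right) = 116 - \frac{1}{60} = \frac{6959}{60}$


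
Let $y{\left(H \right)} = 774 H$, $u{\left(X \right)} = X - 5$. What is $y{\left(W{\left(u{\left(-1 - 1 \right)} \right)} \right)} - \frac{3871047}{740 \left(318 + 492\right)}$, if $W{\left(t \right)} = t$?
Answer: $- \frac{1083806749}{199800} \approx -5424.5$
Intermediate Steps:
$u{\left(X \right)} = -5 + X$
$y{\left(W{\left(u{\left(-1 - 1 \right)} \right)} \right)} - \frac{3871047}{740 \left(318 + 492\right)} = 774 \left(-5 - 2\right) - \frac{3871047}{740 \left(318 + 492\right)} = 774 \left(-5 - 2\right) - \frac{3871047}{740 \cdot 810} = 774 \left(-5 - 2\right) - \frac{3871047}{599400} = 774 \left(-7\right) - \frac{1290349}{199800} = -5418 - \frac{1290349}{199800} = - \frac{1083806749}{199800}$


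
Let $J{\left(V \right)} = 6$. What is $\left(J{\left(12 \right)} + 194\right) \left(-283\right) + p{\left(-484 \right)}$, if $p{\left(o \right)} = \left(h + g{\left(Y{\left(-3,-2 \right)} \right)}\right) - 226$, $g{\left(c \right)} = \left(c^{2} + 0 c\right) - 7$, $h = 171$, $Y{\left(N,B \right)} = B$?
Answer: $-56658$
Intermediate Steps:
$g{\left(c \right)} = -7 + c^{2}$ ($g{\left(c \right)} = \left(c^{2} + 0\right) - 7 = c^{2} - 7 = -7 + c^{2}$)
$p{\left(o \right)} = -58$ ($p{\left(o \right)} = \left(171 - \left(7 - \left(-2\right)^{2}\right)\right) - 226 = \left(171 + \left(-7 + 4\right)\right) - 226 = \left(171 - 3\right) - 226 = 168 - 226 = -58$)
$\left(J{\left(12 \right)} + 194\right) \left(-283\right) + p{\left(-484 \right)} = \left(6 + 194\right) \left(-283\right) - 58 = 200 \left(-283\right) - 58 = -56600 - 58 = -56658$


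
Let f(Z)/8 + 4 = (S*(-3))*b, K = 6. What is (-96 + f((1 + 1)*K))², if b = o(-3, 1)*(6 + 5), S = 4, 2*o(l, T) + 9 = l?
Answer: 38539264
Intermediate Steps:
o(l, T) = -9/2 + l/2
b = -66 (b = (-9/2 + (½)*(-3))*(6 + 5) = (-9/2 - 3/2)*11 = -6*11 = -66)
f(Z) = 6304 (f(Z) = -32 + 8*((4*(-3))*(-66)) = -32 + 8*(-12*(-66)) = -32 + 8*792 = -32 + 6336 = 6304)
(-96 + f((1 + 1)*K))² = (-96 + 6304)² = 6208² = 38539264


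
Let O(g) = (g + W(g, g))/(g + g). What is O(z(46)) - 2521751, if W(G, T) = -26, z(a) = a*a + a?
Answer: -2726012297/1081 ≈ -2.5218e+6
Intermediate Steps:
z(a) = a + a² (z(a) = a² + a = a + a²)
O(g) = (-26 + g)/(2*g) (O(g) = (g - 26)/(g + g) = (-26 + g)/((2*g)) = (-26 + g)*(1/(2*g)) = (-26 + g)/(2*g))
O(z(46)) - 2521751 = (-26 + 46*(1 + 46))/(2*((46*(1 + 46)))) - 2521751 = (-26 + 46*47)/(2*((46*47))) - 2521751 = (½)*(-26 + 2162)/2162 - 2521751 = (½)*(1/2162)*2136 - 2521751 = 534/1081 - 2521751 = -2726012297/1081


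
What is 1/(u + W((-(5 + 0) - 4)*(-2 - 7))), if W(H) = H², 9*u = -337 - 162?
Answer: 9/58550 ≈ 0.00015371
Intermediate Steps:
u = -499/9 (u = (-337 - 162)/9 = (⅑)*(-499) = -499/9 ≈ -55.444)
1/(u + W((-(5 + 0) - 4)*(-2 - 7))) = 1/(-499/9 + ((-(5 + 0) - 4)*(-2 - 7))²) = 1/(-499/9 + ((-1*5 - 4)*(-9))²) = 1/(-499/9 + ((-5 - 4)*(-9))²) = 1/(-499/9 + (-9*(-9))²) = 1/(-499/9 + 81²) = 1/(-499/9 + 6561) = 1/(58550/9) = 9/58550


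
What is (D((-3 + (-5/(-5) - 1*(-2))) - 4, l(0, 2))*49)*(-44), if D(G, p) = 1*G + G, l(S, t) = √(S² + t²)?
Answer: 17248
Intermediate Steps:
D(G, p) = 2*G (D(G, p) = G + G = 2*G)
(D((-3 + (-5/(-5) - 1*(-2))) - 4, l(0, 2))*49)*(-44) = ((2*((-3 + (-5/(-5) - 1*(-2))) - 4))*49)*(-44) = ((2*((-3 + (-5*(-⅕) + 2)) - 4))*49)*(-44) = ((2*((-3 + (1 + 2)) - 4))*49)*(-44) = ((2*((-3 + 3) - 4))*49)*(-44) = ((2*(0 - 4))*49)*(-44) = ((2*(-4))*49)*(-44) = -8*49*(-44) = -392*(-44) = 17248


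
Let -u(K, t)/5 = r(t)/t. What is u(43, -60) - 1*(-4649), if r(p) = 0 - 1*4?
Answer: 13946/3 ≈ 4648.7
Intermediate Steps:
r(p) = -4 (r(p) = 0 - 4 = -4)
u(K, t) = 20/t (u(K, t) = -(-20)/t = 20/t)
u(43, -60) - 1*(-4649) = 20/(-60) - 1*(-4649) = 20*(-1/60) + 4649 = -⅓ + 4649 = 13946/3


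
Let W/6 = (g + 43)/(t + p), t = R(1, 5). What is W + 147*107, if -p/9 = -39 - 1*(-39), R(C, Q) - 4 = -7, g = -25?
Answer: 15693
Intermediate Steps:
R(C, Q) = -3 (R(C, Q) = 4 - 7 = -3)
t = -3
p = 0 (p = -9*(-39 - 1*(-39)) = -9*(-39 + 39) = -9*0 = 0)
W = -36 (W = 6*((-25 + 43)/(-3 + 0)) = 6*(18/(-3)) = 6*(18*(-⅓)) = 6*(-6) = -36)
W + 147*107 = -36 + 147*107 = -36 + 15729 = 15693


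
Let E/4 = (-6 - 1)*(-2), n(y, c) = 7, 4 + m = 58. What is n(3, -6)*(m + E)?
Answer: 770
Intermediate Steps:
m = 54 (m = -4 + 58 = 54)
E = 56 (E = 4*((-6 - 1)*(-2)) = 4*(-7*(-2)) = 4*14 = 56)
n(3, -6)*(m + E) = 7*(54 + 56) = 7*110 = 770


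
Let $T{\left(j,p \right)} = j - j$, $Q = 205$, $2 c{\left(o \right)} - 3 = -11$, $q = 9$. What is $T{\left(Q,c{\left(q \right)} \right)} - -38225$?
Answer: $38225$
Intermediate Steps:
$c{\left(o \right)} = -4$ ($c{\left(o \right)} = \frac{3}{2} + \frac{1}{2} \left(-11\right) = \frac{3}{2} - \frac{11}{2} = -4$)
$T{\left(j,p \right)} = 0$
$T{\left(Q,c{\left(q \right)} \right)} - -38225 = 0 - -38225 = 0 + 38225 = 38225$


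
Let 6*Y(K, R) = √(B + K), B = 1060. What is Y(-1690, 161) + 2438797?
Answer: 2438797 + I*√70/2 ≈ 2.4388e+6 + 4.1833*I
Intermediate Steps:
Y(K, R) = √(1060 + K)/6
Y(-1690, 161) + 2438797 = √(1060 - 1690)/6 + 2438797 = √(-630)/6 + 2438797 = (3*I*√70)/6 + 2438797 = I*√70/2 + 2438797 = 2438797 + I*√70/2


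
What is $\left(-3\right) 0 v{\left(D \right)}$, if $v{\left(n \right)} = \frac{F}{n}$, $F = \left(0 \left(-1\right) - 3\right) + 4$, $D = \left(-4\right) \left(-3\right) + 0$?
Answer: $0$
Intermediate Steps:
$D = 12$ ($D = 12 + 0 = 12$)
$F = 1$ ($F = \left(0 - 3\right) + 4 = -3 + 4 = 1$)
$v{\left(n \right)} = \frac{1}{n}$ ($v{\left(n \right)} = 1 \frac{1}{n} = \frac{1}{n}$)
$\left(-3\right) 0 v{\left(D \right)} = \frac{\left(-3\right) 0}{12} = 0 \cdot \frac{1}{12} = 0$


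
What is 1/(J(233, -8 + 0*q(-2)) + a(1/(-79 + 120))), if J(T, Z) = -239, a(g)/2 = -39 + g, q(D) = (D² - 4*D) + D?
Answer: -41/12995 ≈ -0.0031551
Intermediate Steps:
q(D) = D² - 3*D
a(g) = -78 + 2*g (a(g) = 2*(-39 + g) = -78 + 2*g)
1/(J(233, -8 + 0*q(-2)) + a(1/(-79 + 120))) = 1/(-239 + (-78 + 2/(-79 + 120))) = 1/(-239 + (-78 + 2/41)) = 1/(-239 - 3196/41) = 1/(-12995/41) = -41/12995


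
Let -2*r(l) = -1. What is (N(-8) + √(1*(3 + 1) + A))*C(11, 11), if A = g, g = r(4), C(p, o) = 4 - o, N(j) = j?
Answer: 56 - 21*√2/2 ≈ 41.151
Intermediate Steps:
r(l) = ½ (r(l) = -½*(-1) = ½)
g = ½ ≈ 0.50000
A = ½ ≈ 0.50000
(N(-8) + √(1*(3 + 1) + A))*C(11, 11) = (-8 + √(1*(3 + 1) + ½))*(4 - 1*11) = (-8 + √(1*4 + ½))*(4 - 11) = (-8 + √(4 + ½))*(-7) = (-8 + √(9/2))*(-7) = (-8 + 3*√2/2)*(-7) = 56 - 21*√2/2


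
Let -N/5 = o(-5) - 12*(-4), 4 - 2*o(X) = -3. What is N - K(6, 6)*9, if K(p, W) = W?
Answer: -623/2 ≈ -311.50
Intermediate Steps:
o(X) = 7/2 (o(X) = 2 - ½*(-3) = 2 + 3/2 = 7/2)
N = -515/2 (N = -5*(7/2 - 12*(-4)) = -5*(7/2 + 48) = -5*103/2 = -515/2 ≈ -257.50)
N - K(6, 6)*9 = -515/2 - 6*9 = -515/2 - 1*54 = -515/2 - 54 = -623/2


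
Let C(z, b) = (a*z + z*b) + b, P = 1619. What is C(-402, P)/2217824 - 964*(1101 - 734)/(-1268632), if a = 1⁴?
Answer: -705186985/50242901728 ≈ -0.014036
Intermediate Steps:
a = 1
C(z, b) = b + z + b*z (C(z, b) = (1*z + z*b) + b = (z + b*z) + b = b + z + b*z)
C(-402, P)/2217824 - 964*(1101 - 734)/(-1268632) = (1619 - 402 + 1619*(-402))/2217824 - 964*(1101 - 734)/(-1268632) = (1619 - 402 - 650838)*(1/2217824) - 964*367*(-1/1268632) = -649621*1/2217824 - 353788*(-1/1268632) = -92803/316832 + 88447/317158 = -705186985/50242901728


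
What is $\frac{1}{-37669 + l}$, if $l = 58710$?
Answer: $\frac{1}{21041} \approx 4.7526 \cdot 10^{-5}$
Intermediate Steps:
$\frac{1}{-37669 + l} = \frac{1}{-37669 + 58710} = \frac{1}{21041}$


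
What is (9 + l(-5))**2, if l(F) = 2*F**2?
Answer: 3481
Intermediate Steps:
(9 + l(-5))**2 = (9 + 2*(-5)**2)**2 = (9 + 2*25)**2 = (9 + 50)**2 = 59**2 = 3481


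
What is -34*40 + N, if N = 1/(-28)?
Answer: -38081/28 ≈ -1360.0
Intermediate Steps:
N = -1/28 ≈ -0.035714
-34*40 + N = -34*40 - 1/28 = -1360 - 1/28 = -38081/28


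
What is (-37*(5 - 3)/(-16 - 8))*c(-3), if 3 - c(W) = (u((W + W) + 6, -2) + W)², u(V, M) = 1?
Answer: -37/12 ≈ -3.0833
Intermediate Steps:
c(W) = 3 - (1 + W)²
(-37*(5 - 3)/(-16 - 8))*c(-3) = (-37*(5 - 3)/(-16 - 8))*(3 - (1 - 3)²) = (-74/(-24))*(3 - 1*(-2)²) = (-74*(-1)/24)*(3 - 1*4) = (-37*(-1/12))*(3 - 4) = (37/12)*(-1) = -37/12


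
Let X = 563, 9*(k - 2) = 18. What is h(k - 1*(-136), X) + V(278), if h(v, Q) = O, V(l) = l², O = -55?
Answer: 77229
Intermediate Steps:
k = 4 (k = 2 + (⅑)*18 = 2 + 2 = 4)
h(v, Q) = -55
h(k - 1*(-136), X) + V(278) = -55 + 278² = -55 + 77284 = 77229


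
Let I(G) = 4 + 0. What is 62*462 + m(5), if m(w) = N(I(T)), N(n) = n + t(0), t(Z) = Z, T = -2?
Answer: 28648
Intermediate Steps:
I(G) = 4
N(n) = n (N(n) = n + 0 = n)
m(w) = 4
62*462 + m(5) = 62*462 + 4 = 28644 + 4 = 28648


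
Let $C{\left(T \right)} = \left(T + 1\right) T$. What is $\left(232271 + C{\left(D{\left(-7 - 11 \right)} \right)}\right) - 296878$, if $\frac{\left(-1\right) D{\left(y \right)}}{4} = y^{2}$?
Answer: $1613713$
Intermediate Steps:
$D{\left(y \right)} = - 4 y^{2}$
$C{\left(T \right)} = T \left(1 + T\right)$ ($C{\left(T \right)} = \left(1 + T\right) T = T \left(1 + T\right)$)
$\left(232271 + C{\left(D{\left(-7 - 11 \right)} \right)}\right) - 296878 = \left(232271 + - 4 \left(-7 - 11\right)^{2} \left(1 - 4 \left(-7 - 11\right)^{2}\right)\right) - 296878 = \left(232271 + - 4 \left(-18\right)^{2} \left(1 - 4 \left(-18\right)^{2}\right)\right) - 296878 = \left(232271 + \left(-4\right) 324 \left(1 - 1296\right)\right) - 296878 = \left(232271 - 1296 \left(1 - 1296\right)\right) - 296878 = \left(232271 - -1678320\right) - 296878 = \left(232271 + 1678320\right) - 296878 = 1910591 - 296878 = 1613713$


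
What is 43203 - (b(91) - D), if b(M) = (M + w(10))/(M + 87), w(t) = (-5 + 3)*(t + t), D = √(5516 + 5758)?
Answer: 7690083/178 + √11274 ≈ 43309.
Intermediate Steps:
D = √11274 ≈ 106.18
w(t) = -4*t
b(M) = (-40 + M)/(87 + M) (b(M) = (M - 4*10)/(M + 87) = (M - 40)/(87 + M) = (-40 + M)/(87 + M))
43203 - (b(91) - D) = 43203 - ((-40 + 91)/(87 + 91) - √11274) = 43203 - (51/178 - √11274) = 43203 + (-51/178 + √11274) = 7690083/178 + √11274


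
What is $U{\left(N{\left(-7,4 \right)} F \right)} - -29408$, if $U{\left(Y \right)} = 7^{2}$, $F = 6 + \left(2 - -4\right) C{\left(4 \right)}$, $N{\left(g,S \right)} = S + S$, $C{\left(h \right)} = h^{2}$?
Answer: $29457$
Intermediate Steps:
$N{\left(g,S \right)} = 2 S$
$F = 102$ ($F = 6 + \left(2 - -4\right) 4^{2} = 6 + \left(2 + 4\right) 16 = 6 + 6 \cdot 16 = 6 + 96 = 102$)
$U{\left(Y \right)} = 49$
$U{\left(N{\left(-7,4 \right)} F \right)} - -29408 = 49 - -29408 = 49 + 29408 = 29457$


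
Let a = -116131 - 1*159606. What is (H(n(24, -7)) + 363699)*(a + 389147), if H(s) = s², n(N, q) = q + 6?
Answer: 41247217000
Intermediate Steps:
a = -275737 (a = -116131 - 159606 = -275737)
n(N, q) = 6 + q
(H(n(24, -7)) + 363699)*(a + 389147) = ((6 - 7)² + 363699)*(-275737 + 389147) = ((-1)² + 363699)*113410 = (1 + 363699)*113410 = 363700*113410 = 41247217000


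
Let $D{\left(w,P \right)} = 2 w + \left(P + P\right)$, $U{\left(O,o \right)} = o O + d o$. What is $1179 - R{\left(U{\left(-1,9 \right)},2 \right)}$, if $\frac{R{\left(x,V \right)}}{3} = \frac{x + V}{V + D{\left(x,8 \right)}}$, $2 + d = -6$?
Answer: $\frac{56513}{48} \approx 1177.4$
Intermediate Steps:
$d = -8$ ($d = -2 - 6 = -8$)
$U{\left(O,o \right)} = - 8 o + O o$ ($U{\left(O,o \right)} = o O - 8 o = O o - 8 o = - 8 o + O o$)
$D{\left(w,P \right)} = 2 P + 2 w$ ($D{\left(w,P \right)} = 2 w + 2 P = 2 P + 2 w$)
$R{\left(x,V \right)} = \frac{3 \left(V + x\right)}{16 + V + 2 x}$ ($R{\left(x,V \right)} = 3 \frac{x + V}{V + \left(2 \cdot 8 + 2 x\right)} = 3 \frac{V + x}{V + \left(16 + 2 x\right)} = 3 \frac{V + x}{16 + V + 2 x} = \frac{3 \left(V + x\right)}{16 + V + 2 x}$)
$1179 - R{\left(U{\left(-1,9 \right)},2 \right)} = 1179 - \frac{3 \left(2 + 9 \left(-8 - 1\right)\right)}{16 + 2 + 2 \cdot 9 \left(-8 - 1\right)} = 1179 - \frac{3 \left(2 + 9 \left(-9\right)\right)}{16 + 2 + 2 \cdot 9 \left(-9\right)} = 1179 - \frac{3 \left(2 - 81\right)}{16 + 2 + 2 \left(-81\right)} = 1179 - 3 \frac{1}{16 + 2 - 162} \left(-79\right) = 1179 - 3 \frac{1}{-144} \left(-79\right) = 1179 - 3 \left(- \frac{1}{144}\right) \left(-79\right) = 1179 - \frac{79}{48} = \frac{56513}{48}$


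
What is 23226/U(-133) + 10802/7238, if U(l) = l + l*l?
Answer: 387175/137522 ≈ 2.8154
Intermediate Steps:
U(l) = l + l²
23226/U(-133) + 10802/7238 = 23226/((-133*(1 - 133))) + 10802/7238 = 23226/((-133*(-132))) + 10802*(1/7238) = 23226/17556 + 491/329 = 23226*(1/17556) + 491/329 = 553/418 + 491/329 = 387175/137522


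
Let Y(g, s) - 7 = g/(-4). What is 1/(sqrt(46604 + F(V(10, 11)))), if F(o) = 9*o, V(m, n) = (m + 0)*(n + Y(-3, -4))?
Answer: sqrt(193166)/96583 ≈ 0.0045506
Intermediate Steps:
Y(g, s) = 7 - g/4 (Y(g, s) = 7 + g/(-4) = 7 + g*(-1/4) = 7 - g/4)
V(m, n) = m*(31/4 + n) (V(m, n) = (m + 0)*(n + (7 - 1/4*(-3))) = m*(n + (7 + 3/4)) = m*(n + 31/4) = m*(31/4 + n))
1/(sqrt(46604 + F(V(10, 11)))) = 1/(sqrt(46604 + 9*((1/4)*10*(31 + 4*11)))) = 1/(sqrt(46604 + 9*((1/4)*10*(31 + 44)))) = 1/(sqrt(46604 + 9*((1/4)*10*75))) = 1/(sqrt(46604 + 9*(375/2))) = 1/(sqrt(46604 + 3375/2)) = 1/(sqrt(96583/2)) = 1/(sqrt(193166)/2) = sqrt(193166)/96583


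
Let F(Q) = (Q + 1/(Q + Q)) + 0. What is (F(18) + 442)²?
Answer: 274266721/1296 ≈ 2.1163e+5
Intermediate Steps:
F(Q) = Q + 1/(2*Q) (F(Q) = (Q + 1/(2*Q)) + 0 = Q + 1/(2*Q))
(F(18) + 442)² = ((18 + (½)/18) + 442)² = ((18 + (½)*(1/18)) + 442)² = ((18 + 1/36) + 442)² = (649/36 + 442)² = (16561/36)² = 274266721/1296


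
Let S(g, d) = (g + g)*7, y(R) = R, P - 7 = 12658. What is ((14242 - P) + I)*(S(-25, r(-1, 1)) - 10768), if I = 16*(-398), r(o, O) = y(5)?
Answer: 53266338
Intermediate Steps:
P = 12665 (P = 7 + 12658 = 12665)
r(o, O) = 5
S(g, d) = 14*g (S(g, d) = (2*g)*7 = 14*g)
I = -6368
((14242 - P) + I)*(S(-25, r(-1, 1)) - 10768) = ((14242 - 1*12665) - 6368)*(14*(-25) - 10768) = ((14242 - 12665) - 6368)*(-350 - 10768) = (1577 - 6368)*(-11118) = -4791*(-11118) = 53266338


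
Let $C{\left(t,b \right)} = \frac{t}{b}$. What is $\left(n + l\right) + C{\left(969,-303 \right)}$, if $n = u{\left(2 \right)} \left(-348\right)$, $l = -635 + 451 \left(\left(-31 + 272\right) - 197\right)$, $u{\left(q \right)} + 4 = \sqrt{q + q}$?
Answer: $\frac{2010082}{101} \approx 19902.0$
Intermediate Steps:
$u{\left(q \right)} = -4 + \sqrt{2} \sqrt{q}$ ($u{\left(q \right)} = -4 + \sqrt{q + q} = -4 + \sqrt{2 q} = -4 + \sqrt{2} \sqrt{q}$)
$l = 19209$ ($l = -635 + 451 \left(241 - 197\right) = -635 + 451 \cdot 44 = -635 + 19844 = 19209$)
$n = 696$ ($n = \left(-4 + \sqrt{2} \sqrt{2}\right) \left(-348\right) = \left(-4 + 2\right) \left(-348\right) = \left(-2\right) \left(-348\right) = 696$)
$\left(n + l\right) + C{\left(969,-303 \right)} = \left(696 + 19209\right) + \frac{969}{-303} = 19905 + 969 \left(- \frac{1}{303}\right) = 19905 - \frac{323}{101} = \frac{2010082}{101}$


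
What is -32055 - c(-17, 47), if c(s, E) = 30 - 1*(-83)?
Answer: -32168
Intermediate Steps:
c(s, E) = 113 (c(s, E) = 30 + 83 = 113)
-32055 - c(-17, 47) = -32055 - 1*113 = -32055 - 113 = -32168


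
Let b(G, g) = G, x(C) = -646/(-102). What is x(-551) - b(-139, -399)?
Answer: 436/3 ≈ 145.33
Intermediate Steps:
x(C) = 19/3 (x(C) = -646*(-1/102) = 19/3)
x(-551) - b(-139, -399) = 19/3 - 1*(-139) = 19/3 + 139 = 436/3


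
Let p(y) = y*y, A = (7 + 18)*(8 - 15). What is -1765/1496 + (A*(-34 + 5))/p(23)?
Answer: 6658515/791384 ≈ 8.4138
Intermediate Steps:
A = -175 (A = 25*(-7) = -175)
p(y) = y²
-1765/1496 + (A*(-34 + 5))/p(23) = -1765/1496 + (-175*(-34 + 5))/(23²) = -1765*1/1496 - 175*(-29)/529 = -1765/1496 + 5075*(1/529) = -1765/1496 + 5075/529 = 6658515/791384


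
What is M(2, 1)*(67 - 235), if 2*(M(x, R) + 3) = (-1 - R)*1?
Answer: 672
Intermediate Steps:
M(x, R) = -7/2 - R/2 (M(x, R) = -3 + ((-1 - R)*1)/2 = -3 + (-1 - R)/2 = -3 + (-1/2 - R/2) = -7/2 - R/2)
M(2, 1)*(67 - 235) = (-7/2 - 1/2*1)*(67 - 235) = (-7/2 - 1/2)*(-168) = -4*(-168) = 672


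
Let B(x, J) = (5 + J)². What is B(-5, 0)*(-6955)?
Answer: -173875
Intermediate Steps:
B(-5, 0)*(-6955) = (5 + 0)²*(-6955) = 5²*(-6955) = 25*(-6955) = -173875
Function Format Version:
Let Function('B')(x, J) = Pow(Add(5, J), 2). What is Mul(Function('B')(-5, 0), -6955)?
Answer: -173875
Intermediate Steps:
Mul(Function('B')(-5, 0), -6955) = Mul(Pow(Add(5, 0), 2), -6955) = Mul(Pow(5, 2), -6955) = Mul(25, -6955) = -173875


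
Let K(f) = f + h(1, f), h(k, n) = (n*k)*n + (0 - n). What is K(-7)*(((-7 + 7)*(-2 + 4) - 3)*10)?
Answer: -1470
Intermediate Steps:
h(k, n) = -n + k*n² (h(k, n) = (k*n)*n - n = k*n² - n = -n + k*n²)
K(f) = f + f*(-1 + f) (K(f) = f + f*(-1 + 1*f) = f + f*(-1 + f))
K(-7)*(((-7 + 7)*(-2 + 4) - 3)*10) = (-7)²*(((-7 + 7)*(-2 + 4) - 3)*10) = 49*((0*2 - 3)*10) = 49*((0 - 3)*10) = 49*(-3*10) = 49*(-30) = -1470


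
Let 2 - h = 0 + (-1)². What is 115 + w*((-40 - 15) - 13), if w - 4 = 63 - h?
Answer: -4373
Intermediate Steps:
h = 1 (h = 2 - (0 + (-1)²) = 2 - (0 + 1) = 2 - 1*1 = 2 - 1 = 1)
w = 66 (w = 4 + (63 - 1*1) = 4 + (63 - 1) = 4 + 62 = 66)
115 + w*((-40 - 15) - 13) = 115 + 66*((-40 - 15) - 13) = 115 + 66*(-55 - 13) = 115 + 66*(-68) = 115 - 4488 = -4373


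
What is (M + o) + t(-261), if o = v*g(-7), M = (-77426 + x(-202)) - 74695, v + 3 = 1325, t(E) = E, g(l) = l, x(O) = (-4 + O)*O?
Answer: -120024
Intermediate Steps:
x(O) = O*(-4 + O)
v = 1322 (v = -3 + 1325 = 1322)
M = -110509 (M = (-77426 - 202*(-4 - 202)) - 74695 = (-77426 - 202*(-206)) - 74695 = (-77426 + 41612) - 74695 = -35814 - 74695 = -110509)
o = -9254 (o = 1322*(-7) = -9254)
(M + o) + t(-261) = (-110509 - 9254) - 261 = -119763 - 261 = -120024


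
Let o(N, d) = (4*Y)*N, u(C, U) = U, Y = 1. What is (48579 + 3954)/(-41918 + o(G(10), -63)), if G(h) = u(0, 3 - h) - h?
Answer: -52533/41986 ≈ -1.2512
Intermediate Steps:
G(h) = 3 - 2*h (G(h) = (3 - h) - h = 3 - 2*h)
o(N, d) = 4*N (o(N, d) = (4*1)*N = 4*N)
(48579 + 3954)/(-41918 + o(G(10), -63)) = (48579 + 3954)/(-41918 + 4*(3 - 2*10)) = 52533/(-41918 + 4*(3 - 20)) = 52533/(-41918 + 4*(-17)) = 52533/(-41918 - 68) = 52533/(-41986) = 52533*(-1/41986) = -52533/41986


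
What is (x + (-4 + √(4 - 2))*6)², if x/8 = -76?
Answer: 399496 - 7584*√2 ≈ 3.8877e+5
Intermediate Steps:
x = -608 (x = 8*(-76) = -608)
(x + (-4 + √(4 - 2))*6)² = (-608 + (-4 + √(4 - 2))*6)² = (-608 + (-4 + √2)*6)² = (-608 + (-24 + 6*√2))² = (-632 + 6*√2)²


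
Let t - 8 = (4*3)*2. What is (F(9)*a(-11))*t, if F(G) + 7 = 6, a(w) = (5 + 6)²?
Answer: -3872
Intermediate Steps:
a(w) = 121 (a(w) = 11² = 121)
F(G) = -1 (F(G) = -7 + 6 = -1)
t = 32 (t = 8 + (4*3)*2 = 8 + 12*2 = 8 + 24 = 32)
(F(9)*a(-11))*t = -1*121*32 = -121*32 = -3872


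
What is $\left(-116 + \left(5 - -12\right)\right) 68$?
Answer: $-6732$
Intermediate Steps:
$\left(-116 + \left(5 - -12\right)\right) 68 = \left(-116 + \left(5 + 12\right)\right) 68 = \left(-116 + 17\right) 68 = \left(-99\right) 68 = -6732$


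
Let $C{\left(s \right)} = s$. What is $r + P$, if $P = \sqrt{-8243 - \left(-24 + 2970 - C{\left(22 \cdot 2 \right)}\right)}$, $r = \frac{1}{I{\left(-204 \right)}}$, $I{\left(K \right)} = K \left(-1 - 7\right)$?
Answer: $\frac{1}{1632} + i \sqrt{11145} \approx 0.00061275 + 105.57 i$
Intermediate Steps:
$I{\left(K \right)} = - 8 K$ ($I{\left(K \right)} = K \left(-8\right) = - 8 K$)
$r = \frac{1}{1632}$ ($r = \frac{1}{\left(-8\right) \left(-204\right)} = \frac{1}{1632} \approx 0.00061275$)
$P = i \sqrt{11145}$ ($P = \sqrt{-8243 + \left(22 \cdot 2 - \left(\left(-54\right) \left(-55\right) - 24\right)\right)} = \sqrt{-8243 + \left(44 - \left(2970 - 24\right)\right)} = \sqrt{-8243 + \left(44 - 2946\right)} = \sqrt{-8243 - 2902} = \sqrt{-11145} = i \sqrt{11145} \approx 105.57 i$)
$r + P = \frac{1}{1632} + i \sqrt{11145}$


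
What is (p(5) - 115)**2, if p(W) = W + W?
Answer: 11025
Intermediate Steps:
p(W) = 2*W
(p(5) - 115)**2 = (2*5 - 115)**2 = (10 - 115)**2 = (-105)**2 = 11025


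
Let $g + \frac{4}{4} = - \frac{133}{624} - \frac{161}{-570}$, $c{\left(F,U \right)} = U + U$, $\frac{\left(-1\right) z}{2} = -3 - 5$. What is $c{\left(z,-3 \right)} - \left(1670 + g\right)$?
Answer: $- \frac{99298109}{59280} \approx -1675.1$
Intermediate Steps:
$z = 16$ ($z = - 2 \left(-3 - 5\right) = \left(-2\right) \left(-8\right) = 16$)
$c{\left(F,U \right)} = 2 U$
$g = - \frac{55171}{59280}$ ($g = -1 - \left(- \frac{161}{570} + \frac{133}{624}\right) = -1 - - \frac{4109}{59280} = -1 + \left(- \frac{133}{624} + \frac{161}{570}\right) = -1 + \frac{4109}{59280} = - \frac{55171}{59280} \approx -0.93069$)
$c{\left(z,-3 \right)} - \left(1670 + g\right) = 2 \left(-3\right) - \frac{98942429}{59280} = -6 + \left(-1670 + \frac{55171}{59280}\right) = -6 - \frac{98942429}{59280} = - \frac{99298109}{59280}$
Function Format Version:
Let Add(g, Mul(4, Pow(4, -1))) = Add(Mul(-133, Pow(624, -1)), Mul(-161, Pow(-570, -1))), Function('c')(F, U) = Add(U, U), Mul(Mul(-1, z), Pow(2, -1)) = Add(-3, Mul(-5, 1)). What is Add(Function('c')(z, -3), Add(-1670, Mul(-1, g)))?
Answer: Rational(-99298109, 59280) ≈ -1675.1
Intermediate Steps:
z = 16 (z = Mul(-2, Add(-3, Mul(-5, 1))) = Mul(-2, Add(-3, -5)) = Mul(-2, -8) = 16)
Function('c')(F, U) = Mul(2, U)
g = Rational(-55171, 59280) (g = Add(-1, Add(Mul(-133, Pow(624, -1)), Mul(-161, Pow(-570, -1)))) = Add(-1, Add(Mul(-133, Rational(1, 624)), Mul(-161, Rational(-1, 570)))) = Add(-1, Add(Rational(-133, 624), Rational(161, 570))) = Add(-1, Rational(4109, 59280)) = Rational(-55171, 59280) ≈ -0.93069)
Add(Function('c')(z, -3), Add(-1670, Mul(-1, g))) = Add(Mul(2, -3), Add(-1670, Mul(-1, Rational(-55171, 59280)))) = Add(-6, Add(-1670, Rational(55171, 59280))) = Add(-6, Rational(-98942429, 59280)) = Rational(-99298109, 59280)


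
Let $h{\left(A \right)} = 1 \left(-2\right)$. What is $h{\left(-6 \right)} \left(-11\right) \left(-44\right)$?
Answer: $-968$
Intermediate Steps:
$h{\left(A \right)} = -2$
$h{\left(-6 \right)} \left(-11\right) \left(-44\right) = \left(-2\right) \left(-11\right) \left(-44\right) = 22 \left(-44\right) = -968$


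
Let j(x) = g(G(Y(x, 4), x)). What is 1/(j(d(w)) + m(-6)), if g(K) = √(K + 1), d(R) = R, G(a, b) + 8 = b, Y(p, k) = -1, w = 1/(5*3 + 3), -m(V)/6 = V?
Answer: 648/23453 - 15*I*√10/23453 ≈ 0.02763 - 0.0020225*I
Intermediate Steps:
m(V) = -6*V
w = 1/18 (w = 1/(15 + 3) = 1/18 ≈ 0.055556)
G(a, b) = -8 + b
g(K) = √(1 + K)
j(x) = √(-7 + x) (j(x) = √(1 + (-8 + x)) = √(-7 + x))
1/(j(d(w)) + m(-6)) = 1/(√(-7 + 1/18) - 6*(-6)) = 1/(√(-125/18) + 36) = 1/(5*I*√10/6 + 36) = 1/(36 + 5*I*√10/6)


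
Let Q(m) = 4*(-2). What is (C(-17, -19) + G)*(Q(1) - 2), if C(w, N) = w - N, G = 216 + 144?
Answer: -3620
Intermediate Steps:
Q(m) = -8
G = 360
(C(-17, -19) + G)*(Q(1) - 2) = ((-17 - 1*(-19)) + 360)*(-8 - 2) = ((-17 + 19) + 360)*(-10) = (2 + 360)*(-10) = 362*(-10) = -3620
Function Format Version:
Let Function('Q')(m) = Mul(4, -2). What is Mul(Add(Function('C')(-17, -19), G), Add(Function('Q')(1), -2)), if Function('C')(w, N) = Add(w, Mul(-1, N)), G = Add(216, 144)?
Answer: -3620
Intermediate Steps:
Function('Q')(m) = -8
G = 360
Mul(Add(Function('C')(-17, -19), G), Add(Function('Q')(1), -2)) = Mul(Add(Add(-17, Mul(-1, -19)), 360), Add(-8, -2)) = Mul(Add(Add(-17, 19), 360), -10) = Mul(Add(2, 360), -10) = Mul(362, -10) = -3620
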